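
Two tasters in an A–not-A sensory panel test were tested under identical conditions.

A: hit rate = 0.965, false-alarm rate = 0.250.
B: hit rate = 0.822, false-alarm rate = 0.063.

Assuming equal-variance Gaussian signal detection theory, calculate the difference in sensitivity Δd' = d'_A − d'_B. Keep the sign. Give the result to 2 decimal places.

A: z(0.965) = 1.812, z(0.250) = -0.674, d' = 2.486
B: z(0.822) = 0.923, z(0.063) = -1.530, d' = 2.453
Δd' = d'_A − d'_B = 2.486 − 2.453 = 0.033
A has the higher sensitivity.

Δd' = 0.03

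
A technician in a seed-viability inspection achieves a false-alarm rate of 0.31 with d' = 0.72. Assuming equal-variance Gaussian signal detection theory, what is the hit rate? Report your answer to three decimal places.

hit rate = 0.589

z(false-alarm rate) = z(0.31) = -0.4959
z(H) = z(FA) + d' = -0.4959 + 0.72 = 0.2241
hit rate = Φ(0.2241) = 0.5887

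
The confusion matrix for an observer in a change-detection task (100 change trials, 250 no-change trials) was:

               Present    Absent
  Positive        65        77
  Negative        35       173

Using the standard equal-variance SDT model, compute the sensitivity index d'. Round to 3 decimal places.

H = 65/100 = 0.6500
FA = 77/250 = 0.3080
z(H) = 0.3853
z(FA) = -0.5015
d' = z(H) − z(FA) = 0.3853 − (-0.5015) = 0.8868

d' = 0.887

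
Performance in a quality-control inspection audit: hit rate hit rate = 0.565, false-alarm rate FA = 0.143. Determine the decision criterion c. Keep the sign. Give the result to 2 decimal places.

c = 0.45

z(0.565) = 0.164, z(0.143) = -1.067
c = −½·[z(H) + z(FA)] = −0.5 × (0.164 + (-1.067)) = 0.4515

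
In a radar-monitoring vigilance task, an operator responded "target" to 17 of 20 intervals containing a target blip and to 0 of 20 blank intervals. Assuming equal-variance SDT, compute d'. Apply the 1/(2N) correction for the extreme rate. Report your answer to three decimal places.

The false-alarm rate is 0/20 = 0, so apply the 1/(2N) correction: FA → 1/(2·20) = 0.02500.
z(H) = z(0.85000) = 1.0364
z(FA) = z(0.02500) = -1.9600
d' = 1.0364 − (-1.9600) = 2.9964

d' = 2.996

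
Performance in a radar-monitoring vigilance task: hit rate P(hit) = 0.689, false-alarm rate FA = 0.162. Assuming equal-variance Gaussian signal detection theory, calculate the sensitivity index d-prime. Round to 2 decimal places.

d-prime = 1.48

z(H) = z(0.689) = 0.4930
z(FA) = z(0.162) = -0.9863
d' = z(H) − z(FA) = 0.4930 − (-0.9863) = 1.4793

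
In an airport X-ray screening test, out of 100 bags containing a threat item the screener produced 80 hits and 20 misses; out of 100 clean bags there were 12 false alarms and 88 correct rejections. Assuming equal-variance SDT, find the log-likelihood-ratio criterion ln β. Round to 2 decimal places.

H = 80/100 = 0.8000
FA = 12/100 = 0.1200
Φ⁻¹(0.8000) = 0.842, Φ⁻¹(0.1200) = -1.175
ln β = −½·[z(H)² − z(FA)²] = −0.5 × (0.709 − 1.381) = 0.336

ln β = 0.34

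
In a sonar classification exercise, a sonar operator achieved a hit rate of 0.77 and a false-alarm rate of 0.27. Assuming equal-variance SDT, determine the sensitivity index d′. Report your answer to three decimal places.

d′ = 1.352

z(0.77) = 0.7388, z(0.27) = -0.6128
d' = z(H) − z(FA) = 0.7388 − (-0.6128) = 1.3516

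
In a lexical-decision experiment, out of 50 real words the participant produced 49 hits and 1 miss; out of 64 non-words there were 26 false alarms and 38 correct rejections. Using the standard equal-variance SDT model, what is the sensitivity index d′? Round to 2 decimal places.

H = 49/50 = 0.9800
FA = 26/64 = 0.4062
Φ⁻¹(H) = Φ⁻¹(0.9800) = 2.0537
Φ⁻¹(FA) = Φ⁻¹(0.4062) = -0.2373
d' = z(H) − z(FA) = 2.0537 − (-0.2373) = 2.2910

d′ = 2.29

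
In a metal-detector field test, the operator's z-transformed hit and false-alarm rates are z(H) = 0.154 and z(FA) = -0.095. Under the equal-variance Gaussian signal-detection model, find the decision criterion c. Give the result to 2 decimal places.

c = −½·[z(H) + z(FA)] = −½·(0.154 + (-0.095)) = -0.0295
c < 0: the operator has a liberal response bias.

c = -0.03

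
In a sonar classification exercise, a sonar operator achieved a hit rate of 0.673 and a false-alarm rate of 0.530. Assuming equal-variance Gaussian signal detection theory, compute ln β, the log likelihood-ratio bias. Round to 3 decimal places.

z(H) = z(0.673) = 0.4482
z(FA) = z(0.530) = 0.0753
ln β = −½·[z(H)² − z(FA)²] = −0.5 × (0.2009 − 0.0057) = -0.0976

ln β = -0.098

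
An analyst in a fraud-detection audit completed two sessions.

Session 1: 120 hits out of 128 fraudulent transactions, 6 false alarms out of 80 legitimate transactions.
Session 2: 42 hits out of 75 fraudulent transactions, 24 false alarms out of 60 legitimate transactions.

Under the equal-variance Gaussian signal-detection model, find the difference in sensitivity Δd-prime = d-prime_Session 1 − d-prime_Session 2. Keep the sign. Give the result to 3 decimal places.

Δd-prime = 2.569

Session 1: z(0.9375) = 1.5341, z(0.0750) = -1.4395, d' = 2.9736
Session 2: z(0.5600) = 0.1510, z(0.4000) = -0.2533, d' = 0.4043
Δd' = d'_Session 1 − d'_Session 2 = 2.9736 − 0.4043 = 2.5693
Session 1 has the higher sensitivity.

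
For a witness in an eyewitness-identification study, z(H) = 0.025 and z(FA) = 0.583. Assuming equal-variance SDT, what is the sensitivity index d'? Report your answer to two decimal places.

d' = -0.56

d' = z(H) − z(FA) = 0.025 − 0.583 = -0.558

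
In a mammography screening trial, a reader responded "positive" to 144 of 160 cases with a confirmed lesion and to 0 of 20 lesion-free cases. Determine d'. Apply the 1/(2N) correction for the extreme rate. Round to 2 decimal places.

d' = 3.24

The false-alarm rate is 0/20 = 0, so apply the 1/(2N) correction: FA → 1/(2·20) = 0.02500.
z(H) = z(0.90000) = 1.282
z(FA) = z(0.02500) = -1.960
d' = 1.282 − (-1.960) = 3.242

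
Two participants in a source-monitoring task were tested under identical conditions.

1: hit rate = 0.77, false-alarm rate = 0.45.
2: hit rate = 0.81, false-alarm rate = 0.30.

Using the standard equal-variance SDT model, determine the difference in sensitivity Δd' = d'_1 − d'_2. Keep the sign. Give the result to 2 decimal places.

Δd' = -0.54

1: z(0.77) = 0.739, z(0.45) = -0.126, d' = 0.865
2: z(0.81) = 0.878, z(0.30) = -0.524, d' = 1.402
Δd' = d'_1 − d'_2 = 0.865 − 1.402 = -0.537
2 has the higher sensitivity.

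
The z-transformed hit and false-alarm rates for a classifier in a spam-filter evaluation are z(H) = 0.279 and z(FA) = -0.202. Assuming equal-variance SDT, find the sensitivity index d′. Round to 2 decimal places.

d′ = 0.48

d' = z(H) − z(FA) = 0.279 − (-0.202) = 0.481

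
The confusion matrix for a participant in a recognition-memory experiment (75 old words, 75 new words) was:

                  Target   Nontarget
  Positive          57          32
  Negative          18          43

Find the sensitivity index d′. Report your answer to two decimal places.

d′ = 0.89

H = 57/75 = 0.7600
FA = 32/75 = 0.4267
z(0.7600) = 0.7063, z(0.4267) = -0.1848
d' = z(H) − z(FA) = 0.7063 − (-0.1848) = 0.8911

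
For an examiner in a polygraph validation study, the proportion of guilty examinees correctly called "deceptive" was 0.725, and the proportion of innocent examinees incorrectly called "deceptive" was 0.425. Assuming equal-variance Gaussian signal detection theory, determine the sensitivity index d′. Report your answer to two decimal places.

d′ = 0.79

z(H) = z(0.725) = 0.5978
z(FA) = z(0.425) = -0.1891
d' = z(H) − z(FA) = 0.5978 − (-0.1891) = 0.7869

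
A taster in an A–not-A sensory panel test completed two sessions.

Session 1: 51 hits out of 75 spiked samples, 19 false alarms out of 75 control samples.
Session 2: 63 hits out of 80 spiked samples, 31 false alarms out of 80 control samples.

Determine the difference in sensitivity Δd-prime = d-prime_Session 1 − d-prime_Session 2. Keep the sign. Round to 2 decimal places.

Session 1: z(0.6800) = 0.468, z(0.2533) = -0.664, d' = 1.132
Session 2: z(0.7875) = 0.798, z(0.3875) = -0.286, d' = 1.084
Δd' = d'_Session 1 − d'_Session 2 = 1.132 − 1.084 = 0.048
Session 1 has the higher sensitivity.

Δd-prime = 0.05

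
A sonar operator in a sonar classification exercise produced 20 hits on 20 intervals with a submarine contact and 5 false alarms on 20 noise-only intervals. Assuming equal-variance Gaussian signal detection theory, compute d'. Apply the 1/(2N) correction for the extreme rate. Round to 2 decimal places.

The hit rate is 20/20 = 1, so apply the 1/(2N) correction: H → 1 − 1/(2·20) = 0.97500.
z(H) = z(0.97500) = 1.960
z(FA) = z(0.25000) = -0.674
d' = 1.960 − (-0.674) = 2.634

d' = 2.63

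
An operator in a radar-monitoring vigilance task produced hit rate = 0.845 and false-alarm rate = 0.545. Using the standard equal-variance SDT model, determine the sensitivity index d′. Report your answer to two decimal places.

z(H) = 1.015
z(FA) = 0.113
d' = z(H) − z(FA) = 1.015 − 0.113 = 0.902

d′ = 0.90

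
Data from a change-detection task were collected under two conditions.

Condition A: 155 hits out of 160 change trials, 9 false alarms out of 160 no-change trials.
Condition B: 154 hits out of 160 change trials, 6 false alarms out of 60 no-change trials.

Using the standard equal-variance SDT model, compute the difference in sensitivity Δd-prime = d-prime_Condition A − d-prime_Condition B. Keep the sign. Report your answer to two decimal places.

Δd-prime = 0.39

Condition A: z(0.9688) = 1.863, z(0.0563) = -1.587, d' = 3.450
Condition B: z(0.9625) = 1.780, z(0.1000) = -1.282, d' = 3.062
Δd' = d'_Condition A − d'_Condition B = 3.450 − 3.062 = 0.388
Condition A has the higher sensitivity.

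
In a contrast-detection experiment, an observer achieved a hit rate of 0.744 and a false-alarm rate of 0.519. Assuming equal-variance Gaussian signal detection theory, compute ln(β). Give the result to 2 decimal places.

ln β = -0.21

z(H) = 0.656
z(FA) = 0.048
ln β = −½·[z(H)² − z(FA)²] = −0.5 × (0.430 − 0.002) = -0.214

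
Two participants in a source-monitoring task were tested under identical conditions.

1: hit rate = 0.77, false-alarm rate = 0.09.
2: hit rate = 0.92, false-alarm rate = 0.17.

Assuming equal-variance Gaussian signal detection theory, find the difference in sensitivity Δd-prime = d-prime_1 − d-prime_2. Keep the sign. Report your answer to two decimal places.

1: z(0.77) = 0.739, z(0.09) = -1.341, d' = 2.080
2: z(0.92) = 1.405, z(0.17) = -0.954, d' = 2.359
Δd' = d'_1 − d'_2 = 2.080 − 2.359 = -0.279
2 has the higher sensitivity.

Δd-prime = -0.28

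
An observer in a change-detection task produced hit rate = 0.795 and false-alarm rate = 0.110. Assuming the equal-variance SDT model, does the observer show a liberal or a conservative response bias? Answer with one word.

conservative

z(H) = 0.824, z(FA) = -1.227
c = −½·(z(H) + z(FA)) = 0.2015
c > 0 → conservative criterion (biased toward responding “no”).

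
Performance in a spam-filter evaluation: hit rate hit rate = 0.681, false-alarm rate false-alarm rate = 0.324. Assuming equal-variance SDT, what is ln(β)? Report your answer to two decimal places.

ln β = -0.01

Φ⁻¹(0.681) = 0.470, Φ⁻¹(0.324) = -0.457
ln β = −½·[z(H)² − z(FA)²] = −0.5 × (0.221 − 0.209) = -0.006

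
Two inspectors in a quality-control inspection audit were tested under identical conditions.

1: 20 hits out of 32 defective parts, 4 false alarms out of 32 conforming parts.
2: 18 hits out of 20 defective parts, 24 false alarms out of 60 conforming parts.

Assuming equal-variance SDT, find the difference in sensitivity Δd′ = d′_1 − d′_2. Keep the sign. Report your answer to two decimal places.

Δd′ = -0.07

1: z(0.6250) = 0.319, z(0.1250) = -1.150, d' = 1.469
2: z(0.9000) = 1.282, z(0.4000) = -0.253, d' = 1.535
Δd' = d'_1 − d'_2 = 1.469 − 1.535 = -0.066
2 has the higher sensitivity.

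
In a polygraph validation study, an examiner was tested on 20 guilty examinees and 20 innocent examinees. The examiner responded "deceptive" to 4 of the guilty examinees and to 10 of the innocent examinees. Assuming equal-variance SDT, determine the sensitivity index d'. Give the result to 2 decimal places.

d' = -0.84

H = 4/20 = 0.2000
FA = 10/20 = 0.5000
z(0.2000) = -0.842, z(0.5000) = 0.000
d' = z(H) − z(FA) = -0.842 − 0.000 = -0.842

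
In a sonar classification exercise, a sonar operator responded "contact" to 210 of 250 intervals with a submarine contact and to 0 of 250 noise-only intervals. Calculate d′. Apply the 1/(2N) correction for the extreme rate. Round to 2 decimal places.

The false-alarm rate is 0/250 = 0, so apply the 1/(2N) correction: FA → 1/(2·250) = 0.00200.
z(H) = z(0.84000) = 0.994
z(FA) = z(0.00200) = -2.878
d' = 0.994 − (-2.878) = 3.872

d′ = 3.87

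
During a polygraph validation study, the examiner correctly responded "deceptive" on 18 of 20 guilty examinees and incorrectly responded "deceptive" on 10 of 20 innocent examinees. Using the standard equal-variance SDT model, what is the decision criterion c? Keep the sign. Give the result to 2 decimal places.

H = 18/20 = 0.9000
FA = 10/20 = 0.5000
z(H) = z(0.9000) = 1.282
z(FA) = z(0.5000) = 0.000
c = −½·[z(H) + z(FA)] = −0.5 × (1.282 + 0.000) = -0.641

c = -0.64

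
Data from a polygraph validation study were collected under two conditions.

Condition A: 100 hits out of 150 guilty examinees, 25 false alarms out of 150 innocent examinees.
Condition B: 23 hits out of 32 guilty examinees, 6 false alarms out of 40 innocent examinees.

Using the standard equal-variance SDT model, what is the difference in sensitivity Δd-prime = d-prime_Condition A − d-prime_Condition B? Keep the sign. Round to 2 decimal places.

Δd-prime = -0.22

Condition A: z(0.6667) = 0.431, z(0.1667) = -0.967, d' = 1.398
Condition B: z(0.7188) = 0.579, z(0.1500) = -1.036, d' = 1.615
Δd' = d'_Condition A − d'_Condition B = 1.398 − 1.615 = -0.217
Condition B has the higher sensitivity.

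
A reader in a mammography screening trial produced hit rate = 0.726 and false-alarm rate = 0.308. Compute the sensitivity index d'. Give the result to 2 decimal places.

d' = 1.10

Φ⁻¹(H) = 0.6008
Φ⁻¹(FA) = -0.5015
d' = z(H) − z(FA) = 0.6008 − (-0.5015) = 1.1023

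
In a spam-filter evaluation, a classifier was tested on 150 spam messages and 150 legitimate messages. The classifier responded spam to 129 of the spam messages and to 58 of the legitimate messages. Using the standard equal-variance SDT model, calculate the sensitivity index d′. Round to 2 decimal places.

d′ = 1.37

H = 129/150 = 0.8600
FA = 58/150 = 0.3867
z(0.8600) = 1.0803, z(0.3867) = -0.2879
d' = z(H) − z(FA) = 1.0803 − (-0.2879) = 1.3682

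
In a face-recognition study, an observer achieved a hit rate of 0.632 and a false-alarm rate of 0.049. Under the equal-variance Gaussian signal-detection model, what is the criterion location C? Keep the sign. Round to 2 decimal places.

z(0.632) = 0.337, z(0.049) = -1.655
c = −½·[z(H) + z(FA)] = −0.5 × (0.337 + (-1.655)) = 0.659
c > 0: the observer has a conservative response bias.

C = 0.66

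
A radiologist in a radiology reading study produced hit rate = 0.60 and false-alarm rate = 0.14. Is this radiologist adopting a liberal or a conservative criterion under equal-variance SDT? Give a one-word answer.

conservative

z(H) = 0.253, z(FA) = -1.080
c = −½·(z(H) + z(FA)) = 0.4135
c > 0 → conservative criterion (biased toward responding “no”).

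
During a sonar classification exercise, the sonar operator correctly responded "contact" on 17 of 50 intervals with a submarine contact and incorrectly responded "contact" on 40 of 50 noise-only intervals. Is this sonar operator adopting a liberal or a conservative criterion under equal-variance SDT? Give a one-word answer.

liberal

z(H) = -0.412, z(FA) = 0.842
c = −½·(z(H) + z(FA)) = -0.215
c < 0 → liberal criterion (biased toward responding “yes”).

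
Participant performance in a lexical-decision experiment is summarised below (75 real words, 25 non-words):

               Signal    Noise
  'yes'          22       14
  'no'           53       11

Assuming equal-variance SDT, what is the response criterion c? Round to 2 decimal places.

H = 22/75 = 0.2933
FA = 14/25 = 0.5600
z(H) = -0.544
z(FA) = 0.151
c = −½·[z(H) + z(FA)] = −0.5 × (-0.544 + 0.151) = 0.1965

c = 0.20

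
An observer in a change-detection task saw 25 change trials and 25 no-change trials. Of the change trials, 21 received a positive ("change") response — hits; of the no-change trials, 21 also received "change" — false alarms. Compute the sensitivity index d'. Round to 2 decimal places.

d' = 0.00

H = 21/25 = 0.8400
FA = 21/25 = 0.8400
z(H) = z(0.8400) = 0.9945
z(FA) = z(0.8400) = 0.9945
d' = z(H) − z(FA) = 0.9945 − 0.9945 = 0.0000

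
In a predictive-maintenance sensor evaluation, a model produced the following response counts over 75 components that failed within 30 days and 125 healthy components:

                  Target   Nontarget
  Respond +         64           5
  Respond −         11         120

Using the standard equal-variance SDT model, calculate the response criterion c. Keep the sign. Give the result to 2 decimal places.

c = 0.35

H = 64/75 = 0.8533
FA = 5/125 = 0.0400
Φ⁻¹(H) = 1.0507
Φ⁻¹(FA) = -1.7507
c = −½·[z(H) + z(FA)] = −0.5 × (1.0507 + (-1.7507)) = 0.3500
c > 0: the model has a conservative response bias.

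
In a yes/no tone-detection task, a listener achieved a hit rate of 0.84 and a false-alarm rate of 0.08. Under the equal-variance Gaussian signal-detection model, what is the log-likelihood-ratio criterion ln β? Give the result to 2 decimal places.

Φ⁻¹(H) = 0.994
Φ⁻¹(FA) = -1.405
ln β = −½·[z(H)² − z(FA)²] = −0.5 × (0.988 − 1.974) = 0.493

ln β = 0.49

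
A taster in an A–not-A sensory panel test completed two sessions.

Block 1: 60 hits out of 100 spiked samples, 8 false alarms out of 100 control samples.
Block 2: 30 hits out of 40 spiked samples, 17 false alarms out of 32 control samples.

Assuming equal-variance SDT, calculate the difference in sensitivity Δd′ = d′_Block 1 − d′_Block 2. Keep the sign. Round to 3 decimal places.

Block 1: z(0.6000) = 0.2533, z(0.0800) = -1.4051, d' = 1.6584
Block 2: z(0.7500) = 0.6745, z(0.5312) = 0.0783, d' = 0.5962
Δd' = d'_Block 1 − d'_Block 2 = 1.6584 − 0.5962 = 1.0622
Block 1 has the higher sensitivity.

Δd′ = 1.062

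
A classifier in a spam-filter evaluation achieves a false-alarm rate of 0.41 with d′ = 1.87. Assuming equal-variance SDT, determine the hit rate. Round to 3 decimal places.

z(false-alarm rate) = z(0.41) = -0.2275
z(H) = z(FA) + d' = -0.2275 + 1.87 = 1.6425
hit rate = Φ(1.6425) = 0.9498

hit rate = 0.950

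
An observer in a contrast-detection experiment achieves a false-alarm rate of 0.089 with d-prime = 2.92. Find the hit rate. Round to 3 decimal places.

z(false-alarm rate) = z(0.089) = -1.3469
z(H) = z(FA) + d' = -1.3469 + 2.92 = 1.5731
hit rate = Φ(1.5731) = 0.9422

hit rate = 0.942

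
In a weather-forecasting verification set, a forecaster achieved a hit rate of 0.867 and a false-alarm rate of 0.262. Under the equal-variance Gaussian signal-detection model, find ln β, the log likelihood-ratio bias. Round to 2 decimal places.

z(0.867) = 1.112, z(0.262) = -0.637
ln β = −½·[z(H)² − z(FA)²] = −0.5 × (1.237 − 0.406) = -0.4155

ln β = -0.42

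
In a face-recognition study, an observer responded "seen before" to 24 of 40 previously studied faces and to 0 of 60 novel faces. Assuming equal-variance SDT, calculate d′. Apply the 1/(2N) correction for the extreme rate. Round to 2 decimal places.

The false-alarm rate is 0/60 = 0, so apply the 1/(2N) correction: FA → 1/(2·60) = 0.00833.
z(H) = z(0.60000) = 0.253
z(FA) = z(0.00833) = -2.394
d' = 0.253 − (-2.394) = 2.647

d′ = 2.65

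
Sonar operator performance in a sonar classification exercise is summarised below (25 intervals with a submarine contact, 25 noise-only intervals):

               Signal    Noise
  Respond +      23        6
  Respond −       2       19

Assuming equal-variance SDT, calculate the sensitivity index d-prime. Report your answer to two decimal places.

d-prime = 2.11

H = 23/25 = 0.9200
FA = 6/25 = 0.2400
Φ⁻¹(H) = Φ⁻¹(0.9200) = 1.4051
Φ⁻¹(FA) = Φ⁻¹(0.2400) = -0.7063
d' = z(H) − z(FA) = 1.4051 − (-0.7063) = 2.1114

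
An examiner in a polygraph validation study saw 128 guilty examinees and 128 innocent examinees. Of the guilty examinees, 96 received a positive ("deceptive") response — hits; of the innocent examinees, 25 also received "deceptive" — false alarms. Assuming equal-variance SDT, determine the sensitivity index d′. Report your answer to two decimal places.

d′ = 1.53

H = 96/128 = 0.7500
FA = 25/128 = 0.1953
Φ⁻¹(H) = Φ⁻¹(0.7500) = 0.6745
Φ⁻¹(FA) = Φ⁻¹(0.1953) = -0.8585
d' = z(H) − z(FA) = 0.6745 − (-0.8585) = 1.5330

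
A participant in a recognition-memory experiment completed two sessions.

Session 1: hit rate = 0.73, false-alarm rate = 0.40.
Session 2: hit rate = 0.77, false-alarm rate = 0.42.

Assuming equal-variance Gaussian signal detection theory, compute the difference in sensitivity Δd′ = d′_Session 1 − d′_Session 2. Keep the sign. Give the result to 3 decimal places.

Session 1: z(0.73) = 0.6128, z(0.40) = -0.2533, d' = 0.8661
Session 2: z(0.77) = 0.7388, z(0.42) = -0.2019, d' = 0.9407
Δd' = d'_Session 1 − d'_Session 2 = 0.8661 − 0.9407 = -0.0746
Session 2 has the higher sensitivity.

Δd′ = -0.075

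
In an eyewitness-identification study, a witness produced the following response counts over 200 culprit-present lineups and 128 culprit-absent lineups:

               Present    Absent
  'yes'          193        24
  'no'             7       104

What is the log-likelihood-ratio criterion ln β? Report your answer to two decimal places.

H = 193/200 = 0.9650
FA = 24/128 = 0.1875
z(H) = 1.812
z(FA) = -0.887
ln β = −½·[z(H)² − z(FA)²] = −0.5 × (3.283 − 0.787) = -1.248

ln β = -1.25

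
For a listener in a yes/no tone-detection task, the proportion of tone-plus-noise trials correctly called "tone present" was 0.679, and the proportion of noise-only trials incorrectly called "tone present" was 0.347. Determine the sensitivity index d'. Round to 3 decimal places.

d' = 0.858

z(H) = 0.4649
z(FA) = -0.3934
d' = z(H) − z(FA) = 0.4649 − (-0.3934) = 0.8583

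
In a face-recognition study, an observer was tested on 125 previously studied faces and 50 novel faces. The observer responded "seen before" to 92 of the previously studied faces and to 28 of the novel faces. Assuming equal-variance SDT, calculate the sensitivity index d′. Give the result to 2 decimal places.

d′ = 0.48

H = 92/125 = 0.7360
FA = 28/50 = 0.5600
Φ⁻¹(H) = 0.631
Φ⁻¹(FA) = 0.151
d' = z(H) − z(FA) = 0.631 − 0.151 = 0.480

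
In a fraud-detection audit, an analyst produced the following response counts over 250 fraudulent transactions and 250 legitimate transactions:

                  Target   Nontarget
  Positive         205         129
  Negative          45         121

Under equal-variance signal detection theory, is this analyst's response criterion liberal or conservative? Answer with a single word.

z(H) = 0.915, z(FA) = 0.040
c = −½·(z(H) + z(FA)) = -0.4775
c < 0 → liberal criterion (biased toward responding “yes”).

liberal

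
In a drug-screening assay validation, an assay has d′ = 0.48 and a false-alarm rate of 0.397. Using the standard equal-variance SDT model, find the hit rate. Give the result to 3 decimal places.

hit rate = 0.587

z(false-alarm rate) = z(0.397) = -0.2611
z(H) = z(FA) + d' = -0.2611 + 0.48 = 0.2189
hit rate = Φ(0.2189) = 0.5866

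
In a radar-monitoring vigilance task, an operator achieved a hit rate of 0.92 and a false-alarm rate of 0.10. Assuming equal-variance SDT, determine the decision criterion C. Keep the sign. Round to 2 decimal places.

C = -0.06

z(H) = z(0.92) = 1.405
z(FA) = z(0.10) = -1.282
c = −½·[z(H) + z(FA)] = −0.5 × (1.405 + (-1.282)) = -0.0615
c < 0: the operator has a liberal response bias.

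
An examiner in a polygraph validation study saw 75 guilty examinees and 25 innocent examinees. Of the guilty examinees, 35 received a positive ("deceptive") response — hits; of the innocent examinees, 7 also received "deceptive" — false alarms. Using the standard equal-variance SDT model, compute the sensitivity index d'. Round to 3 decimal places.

d' = 0.499

H = 35/75 = 0.4667
FA = 7/25 = 0.2800
z(H) = z(0.4667) = -0.0836
z(FA) = z(0.2800) = -0.5828
d' = z(H) − z(FA) = -0.0836 − (-0.5828) = 0.4992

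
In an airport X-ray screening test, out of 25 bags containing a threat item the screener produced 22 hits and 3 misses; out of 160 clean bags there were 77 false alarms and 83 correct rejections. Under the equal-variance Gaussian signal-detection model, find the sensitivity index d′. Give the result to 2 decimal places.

d′ = 1.22

H = 22/25 = 0.8800
FA = 77/160 = 0.4813
Φ⁻¹(H) = 1.1750
Φ⁻¹(FA) = -0.0469
d' = z(H) − z(FA) = 1.1750 − (-0.0469) = 1.2219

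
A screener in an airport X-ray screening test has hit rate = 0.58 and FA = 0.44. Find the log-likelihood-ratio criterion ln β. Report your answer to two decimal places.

ln β = -0.01

z(0.58) = 0.202, z(0.44) = -0.151
ln β = −½·[z(H)² − z(FA)²] = −0.5 × (0.041 − 0.023) = -0.009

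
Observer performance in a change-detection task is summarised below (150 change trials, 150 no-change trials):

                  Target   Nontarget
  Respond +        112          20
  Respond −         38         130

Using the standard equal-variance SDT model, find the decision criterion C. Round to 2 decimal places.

C = 0.22

H = 112/150 = 0.7467
FA = 20/150 = 0.1333
Φ⁻¹(H) = 0.664
Φ⁻¹(FA) = -1.111
c = −½·[z(H) + z(FA)] = −0.5 × (0.664 + (-1.111)) = 0.2235
c > 0: the observer has a conservative response bias.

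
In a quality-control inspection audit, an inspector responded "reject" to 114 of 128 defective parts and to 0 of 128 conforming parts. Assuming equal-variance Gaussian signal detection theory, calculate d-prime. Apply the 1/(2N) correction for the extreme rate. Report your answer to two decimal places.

d-prime = 3.89

The false-alarm rate is 0/128 = 0, so apply the 1/(2N) correction: FA → 1/(2·128) = 0.00391.
z(H) = z(0.89062) = 1.230
z(FA) = z(0.00391) = -2.660
d' = 1.230 − (-2.660) = 3.890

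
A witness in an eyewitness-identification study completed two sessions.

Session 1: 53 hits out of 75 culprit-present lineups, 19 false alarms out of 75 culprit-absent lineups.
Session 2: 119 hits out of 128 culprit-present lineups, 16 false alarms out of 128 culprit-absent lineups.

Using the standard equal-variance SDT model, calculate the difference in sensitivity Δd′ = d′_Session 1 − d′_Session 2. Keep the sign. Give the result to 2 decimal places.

Session 1: z(0.7067) = 0.544, z(0.2533) = -0.664, d' = 1.208
Session 2: z(0.9297) = 1.474, z(0.1250) = -1.150, d' = 2.624
Δd' = d'_Session 1 − d'_Session 2 = 1.208 − 2.624 = -1.416
Session 2 has the higher sensitivity.

Δd′ = -1.42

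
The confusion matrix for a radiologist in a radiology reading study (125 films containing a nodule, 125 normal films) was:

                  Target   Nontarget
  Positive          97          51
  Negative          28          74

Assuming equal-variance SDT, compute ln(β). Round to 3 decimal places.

H = 97/125 = 0.7760
FA = 51/125 = 0.4080
z(H) = z(0.7760) = 0.7588
z(FA) = z(0.4080) = -0.2327
ln β = −½·[z(H)² − z(FA)²] = −0.5 × (0.5758 − 0.0541) = -0.26085

ln β = -0.261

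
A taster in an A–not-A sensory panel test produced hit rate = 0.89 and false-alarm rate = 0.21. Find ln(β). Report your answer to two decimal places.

ln β = -0.43

z(H) = 1.227
z(FA) = -0.806
ln β = −½·[z(H)² − z(FA)²] = −0.5 × (1.506 − 0.650) = -0.428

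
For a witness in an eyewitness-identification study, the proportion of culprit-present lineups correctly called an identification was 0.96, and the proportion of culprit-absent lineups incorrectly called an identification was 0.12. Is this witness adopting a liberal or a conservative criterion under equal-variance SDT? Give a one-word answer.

liberal

z(H) = 1.751, z(FA) = -1.175
c = −½·(z(H) + z(FA)) = -0.288
c < 0 → liberal criterion (biased toward responding “yes”).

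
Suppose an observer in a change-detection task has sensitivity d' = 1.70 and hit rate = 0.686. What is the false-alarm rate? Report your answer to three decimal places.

z(hit rate) = z(0.686) = 0.4845
z(FA) = z(H) − d' = 0.4845 − 1.70 = -1.2155
false-alarm rate = Φ(-1.2155) = 0.1121

false-alarm rate = 0.112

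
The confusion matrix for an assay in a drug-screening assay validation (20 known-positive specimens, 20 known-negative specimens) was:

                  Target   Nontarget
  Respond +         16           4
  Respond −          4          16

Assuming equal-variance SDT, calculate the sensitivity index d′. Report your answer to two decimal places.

d′ = 1.68

H = 16/20 = 0.8000
FA = 4/20 = 0.2000
z(0.8000) = 0.842, z(0.2000) = -0.842
d' = z(H) − z(FA) = 0.842 − (-0.842) = 1.684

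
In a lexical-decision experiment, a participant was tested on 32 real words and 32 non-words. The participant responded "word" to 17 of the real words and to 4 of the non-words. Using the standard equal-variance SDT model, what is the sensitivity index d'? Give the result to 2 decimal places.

d' = 1.23

H = 17/32 = 0.5312
FA = 4/32 = 0.1250
z(H) = 0.078
z(FA) = -1.150
d' = z(H) − z(FA) = 0.078 − (-1.150) = 1.228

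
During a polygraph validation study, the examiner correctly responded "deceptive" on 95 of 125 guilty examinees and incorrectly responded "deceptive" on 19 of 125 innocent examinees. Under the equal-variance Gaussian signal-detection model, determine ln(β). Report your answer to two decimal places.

H = 95/125 = 0.7600
FA = 19/125 = 0.1520
z(H) = z(0.7600) = 0.706
z(FA) = z(0.1520) = -1.028
ln β = −½·[z(H)² − z(FA)²] = −0.5 × (0.498 − 1.057) = 0.2795

ln β = 0.28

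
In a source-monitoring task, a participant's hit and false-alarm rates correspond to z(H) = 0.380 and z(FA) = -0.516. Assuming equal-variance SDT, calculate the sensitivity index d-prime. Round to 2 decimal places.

d-prime = 0.90

d' = z(H) − z(FA) = 0.380 − (-0.516) = 0.896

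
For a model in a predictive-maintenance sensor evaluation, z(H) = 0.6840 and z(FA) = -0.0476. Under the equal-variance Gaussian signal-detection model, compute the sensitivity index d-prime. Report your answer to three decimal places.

d-prime = 0.732

d' = z(H) − z(FA) = 0.6840 − (-0.0476) = 0.7316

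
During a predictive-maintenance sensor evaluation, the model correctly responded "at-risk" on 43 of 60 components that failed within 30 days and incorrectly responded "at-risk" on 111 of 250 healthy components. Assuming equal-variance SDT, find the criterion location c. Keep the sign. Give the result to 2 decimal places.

c = -0.22

H = 43/60 = 0.7167
FA = 111/250 = 0.4440
Φ⁻¹(H) = Φ⁻¹(0.7167) = 0.5731
Φ⁻¹(FA) = Φ⁻¹(0.4440) = -0.1408
c = −½·[z(H) + z(FA)] = −0.5 × (0.5731 + (-0.1408)) = -0.21615
c < 0: the model has a liberal response bias.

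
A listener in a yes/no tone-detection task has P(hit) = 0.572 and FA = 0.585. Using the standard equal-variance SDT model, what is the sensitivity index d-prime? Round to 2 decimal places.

z(H) = z(0.572) = 0.181
z(FA) = z(0.585) = 0.215
d' = z(H) − z(FA) = 0.181 − 0.215 = -0.034

d-prime = -0.03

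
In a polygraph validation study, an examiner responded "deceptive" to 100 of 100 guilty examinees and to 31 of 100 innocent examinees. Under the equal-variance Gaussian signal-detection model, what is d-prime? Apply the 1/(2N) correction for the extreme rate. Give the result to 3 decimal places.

d-prime = 3.072

The hit rate is 100/100 = 1, so apply the 1/(2N) correction: H → 1 − 1/(2·100) = 0.99500.
z(H) = z(0.99500) = 2.5758
z(FA) = z(0.31000) = -0.4959
d' = 2.5758 − (-0.4959) = 3.0717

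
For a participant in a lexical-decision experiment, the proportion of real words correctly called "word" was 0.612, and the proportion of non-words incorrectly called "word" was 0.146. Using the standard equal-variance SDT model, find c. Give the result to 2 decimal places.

z(0.612) = 0.285, z(0.146) = -1.054
c = −½·[z(H) + z(FA)] = −0.5 × (0.285 + (-1.054)) = 0.3845
c > 0: the participant has a conservative response bias.

c = 0.38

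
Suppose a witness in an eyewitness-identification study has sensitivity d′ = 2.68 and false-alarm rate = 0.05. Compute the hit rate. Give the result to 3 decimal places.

z(false-alarm rate) = z(0.05) = -1.6449
z(H) = z(FA) + d' = -1.6449 + 2.68 = 1.0351
hit rate = Φ(1.0351) = 0.8497

hit rate = 0.850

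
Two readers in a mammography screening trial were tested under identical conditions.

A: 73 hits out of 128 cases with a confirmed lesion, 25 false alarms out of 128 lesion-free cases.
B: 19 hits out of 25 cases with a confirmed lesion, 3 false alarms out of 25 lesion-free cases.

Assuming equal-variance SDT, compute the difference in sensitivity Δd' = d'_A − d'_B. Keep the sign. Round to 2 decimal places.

Δd' = -0.85

A: z(0.5703) = 0.177, z(0.1953) = -0.859, d' = 1.036
B: z(0.7600) = 0.706, z(0.1200) = -1.175, d' = 1.881
Δd' = d'_A − d'_B = 1.036 − 1.881 = -0.845
B has the higher sensitivity.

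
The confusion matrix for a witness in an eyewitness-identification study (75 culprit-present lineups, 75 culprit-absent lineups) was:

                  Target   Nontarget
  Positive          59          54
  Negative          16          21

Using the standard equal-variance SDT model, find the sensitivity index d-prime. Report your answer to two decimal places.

d-prime = 0.21

H = 59/75 = 0.7867
FA = 54/75 = 0.7200
z(H) = 0.7950
z(FA) = 0.5828
d' = z(H) − z(FA) = 0.7950 − 0.5828 = 0.2122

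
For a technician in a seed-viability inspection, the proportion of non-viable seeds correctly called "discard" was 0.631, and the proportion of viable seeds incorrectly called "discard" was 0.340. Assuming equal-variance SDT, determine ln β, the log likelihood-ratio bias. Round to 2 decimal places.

z(0.631) = 0.335, z(0.340) = -0.412
ln β = −½·[z(H)² − z(FA)²] = −0.5 × (0.112 − 0.170) = 0.029

ln β = 0.03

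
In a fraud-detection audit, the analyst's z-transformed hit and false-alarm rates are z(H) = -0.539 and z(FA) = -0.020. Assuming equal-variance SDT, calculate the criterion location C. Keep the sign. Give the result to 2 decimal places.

C = 0.28

c = −½·[z(H) + z(FA)] = −½·(-0.539 + (-0.020)) = 0.2795
c > 0: the analyst has a conservative response bias.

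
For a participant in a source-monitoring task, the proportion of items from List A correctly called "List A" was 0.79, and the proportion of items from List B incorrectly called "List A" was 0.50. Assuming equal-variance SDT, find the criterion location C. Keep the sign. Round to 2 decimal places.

C = -0.40

z(0.79) = 0.8064, z(0.50) = 0.0000
c = −½·[z(H) + z(FA)] = −0.5 × (0.8064 + 0.0000) = -0.4032
c < 0: the participant has a liberal response bias.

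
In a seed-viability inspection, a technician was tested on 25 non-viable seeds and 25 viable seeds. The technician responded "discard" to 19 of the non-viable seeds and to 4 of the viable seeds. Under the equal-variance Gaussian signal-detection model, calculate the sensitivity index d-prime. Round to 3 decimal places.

H = 19/25 = 0.7600
FA = 4/25 = 0.1600
Φ⁻¹(0.7600) = 0.7063, Φ⁻¹(0.1600) = -0.9945
d' = z(H) − z(FA) = 0.7063 − (-0.9945) = 1.7008

d-prime = 1.701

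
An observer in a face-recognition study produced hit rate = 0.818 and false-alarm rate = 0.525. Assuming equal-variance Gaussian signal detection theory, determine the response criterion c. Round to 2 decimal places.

z(0.818) = 0.908, z(0.525) = 0.063
c = −½·[z(H) + z(FA)] = −0.5 × (0.908 + 0.063) = -0.4855
c < 0: the observer has a liberal response bias.

c = -0.49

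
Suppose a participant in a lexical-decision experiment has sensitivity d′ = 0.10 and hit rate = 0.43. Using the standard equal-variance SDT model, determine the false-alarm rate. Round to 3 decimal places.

z(hit rate) = z(0.43) = -0.1764
z(FA) = z(H) − d' = -0.1764 − 0.10 = -0.2764
false-alarm rate = Φ(-0.2764) = 0.3911

false-alarm rate = 0.391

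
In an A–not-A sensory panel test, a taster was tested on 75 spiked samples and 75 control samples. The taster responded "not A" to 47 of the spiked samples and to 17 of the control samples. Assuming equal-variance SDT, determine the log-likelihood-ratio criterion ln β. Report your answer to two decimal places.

ln β = 0.23

H = 47/75 = 0.6267
FA = 17/75 = 0.2267
z(H) = 0.323
z(FA) = -0.750
ln β = −½·[z(H)² − z(FA)²] = −0.5 × (0.104 − 0.563) = 0.2295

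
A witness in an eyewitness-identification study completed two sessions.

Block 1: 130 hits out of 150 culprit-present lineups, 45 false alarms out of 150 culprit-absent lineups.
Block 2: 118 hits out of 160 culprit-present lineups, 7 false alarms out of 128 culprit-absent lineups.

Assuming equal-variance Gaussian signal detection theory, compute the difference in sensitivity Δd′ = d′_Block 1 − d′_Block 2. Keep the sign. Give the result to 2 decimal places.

Block 1: z(0.8667) = 1.111, z(0.3000) = -0.524, d' = 1.635
Block 2: z(0.7375) = 0.636, z(0.0547) = -1.601, d' = 2.237
Δd' = d'_Block 1 − d'_Block 2 = 1.635 − 2.237 = -0.602
Block 2 has the higher sensitivity.

Δd′ = -0.60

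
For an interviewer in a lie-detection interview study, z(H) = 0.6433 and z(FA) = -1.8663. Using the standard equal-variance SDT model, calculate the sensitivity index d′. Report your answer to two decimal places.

d' = z(H) − z(FA) = 0.6433 − (-1.8663) = 2.5096

d′ = 2.51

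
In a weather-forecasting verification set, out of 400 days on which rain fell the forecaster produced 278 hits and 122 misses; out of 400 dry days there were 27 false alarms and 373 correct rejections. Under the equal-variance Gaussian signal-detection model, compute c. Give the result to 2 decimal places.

c = 0.49

H = 278/400 = 0.6950
FA = 27/400 = 0.0675
z(H) = 0.510
z(FA) = -1.495
c = −½·[z(H) + z(FA)] = −0.5 × (0.510 + (-1.495)) = 0.4925
c > 0: the forecaster has a conservative response bias.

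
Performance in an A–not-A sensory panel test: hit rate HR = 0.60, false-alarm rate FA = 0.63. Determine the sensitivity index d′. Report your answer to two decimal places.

d′ = -0.08

z(H) = 0.253
z(FA) = 0.332
d' = z(H) − z(FA) = 0.253 − 0.332 = -0.079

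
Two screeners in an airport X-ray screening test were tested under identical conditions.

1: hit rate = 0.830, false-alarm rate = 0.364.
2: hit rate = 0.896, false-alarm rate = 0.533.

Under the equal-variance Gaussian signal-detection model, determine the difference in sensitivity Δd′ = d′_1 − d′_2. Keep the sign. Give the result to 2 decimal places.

1: z(0.830) = 0.954, z(0.364) = -0.348, d' = 1.302
2: z(0.896) = 1.259, z(0.533) = 0.083, d' = 1.176
Δd' = d'_1 − d'_2 = 1.302 − 1.176 = 0.126
1 has the higher sensitivity.

Δd′ = 0.13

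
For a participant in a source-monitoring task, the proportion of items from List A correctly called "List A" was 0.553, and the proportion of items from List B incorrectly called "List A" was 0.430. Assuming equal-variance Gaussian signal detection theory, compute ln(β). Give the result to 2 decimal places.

z(H) = z(0.553) = 0.133
z(FA) = z(0.430) = -0.176
ln β = −½·[z(H)² − z(FA)²] = −0.5 × (0.018 − 0.031) = 0.0065

ln β = 0.01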